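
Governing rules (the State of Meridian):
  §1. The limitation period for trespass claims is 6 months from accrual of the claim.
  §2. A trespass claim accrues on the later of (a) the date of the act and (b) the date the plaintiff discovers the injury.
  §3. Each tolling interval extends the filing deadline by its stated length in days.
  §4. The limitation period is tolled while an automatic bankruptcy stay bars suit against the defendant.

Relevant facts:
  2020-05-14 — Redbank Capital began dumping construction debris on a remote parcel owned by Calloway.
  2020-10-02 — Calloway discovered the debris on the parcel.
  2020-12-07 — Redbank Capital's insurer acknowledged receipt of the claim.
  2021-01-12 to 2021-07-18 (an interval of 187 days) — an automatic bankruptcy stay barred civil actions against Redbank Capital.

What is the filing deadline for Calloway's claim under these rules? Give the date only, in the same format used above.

The claim accrued on 2020-10-02 — the later of the 2020-05-14 act and the 2020-10-02 discovery.
6 months from 2020-10-02 is 2021-04-02.
Because the automatic bankruptcy stay ran from 2021-01-12 to 2021-07-18, the deadline is extended by 187 days to 2021-10-06.
None of the other events listed affects the running of the period under the stated rules.

2021-10-06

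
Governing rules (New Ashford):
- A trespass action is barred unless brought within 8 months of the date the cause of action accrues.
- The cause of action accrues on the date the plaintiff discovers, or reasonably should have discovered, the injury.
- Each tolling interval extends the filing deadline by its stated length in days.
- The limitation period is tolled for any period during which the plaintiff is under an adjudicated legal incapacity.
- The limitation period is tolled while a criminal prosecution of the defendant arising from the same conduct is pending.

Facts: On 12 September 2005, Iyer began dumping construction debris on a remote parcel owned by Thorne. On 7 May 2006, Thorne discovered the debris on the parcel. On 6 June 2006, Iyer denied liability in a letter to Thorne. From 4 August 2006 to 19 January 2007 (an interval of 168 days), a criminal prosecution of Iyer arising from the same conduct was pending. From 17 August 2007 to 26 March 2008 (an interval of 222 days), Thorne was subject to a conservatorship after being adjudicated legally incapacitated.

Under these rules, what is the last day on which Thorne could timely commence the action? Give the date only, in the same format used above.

24 June 2007

Accrual is tied to discovery, so the period began on 7 May 2006 rather than on 12 September 2005 when the act occurred.
Adding the 8 months base period to 7 May 2006 gives a deadline of 7 January 2007, before any tolling.
The period was tolled for 168 days by the pending criminal prosecution (4 August 2006 to 19 January 2007), pushing the deadline to 24 June 2007.
By the time the plaintiff's legal incapacity began on 17 August 2007, the limitation period had already expired on 24 June 2007; that interval cannot revive it.
The other events in the timeline have no effect on the limitation period under the stated rules.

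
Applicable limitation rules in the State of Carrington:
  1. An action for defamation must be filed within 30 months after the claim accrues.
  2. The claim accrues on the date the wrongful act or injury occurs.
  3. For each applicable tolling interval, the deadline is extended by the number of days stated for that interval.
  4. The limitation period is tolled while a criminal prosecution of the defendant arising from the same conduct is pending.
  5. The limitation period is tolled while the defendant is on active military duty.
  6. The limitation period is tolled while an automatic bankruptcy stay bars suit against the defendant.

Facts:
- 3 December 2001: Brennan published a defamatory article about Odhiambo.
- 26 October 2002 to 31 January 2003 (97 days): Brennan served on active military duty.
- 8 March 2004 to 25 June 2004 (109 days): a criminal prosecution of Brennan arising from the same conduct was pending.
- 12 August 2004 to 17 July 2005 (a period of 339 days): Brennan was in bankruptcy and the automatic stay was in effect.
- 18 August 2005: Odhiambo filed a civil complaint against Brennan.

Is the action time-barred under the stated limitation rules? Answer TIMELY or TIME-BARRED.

The limitation period began to run on 3 December 2001.
The untolled deadline — 30 months after 3 December 2001 — is 3 June 2004.
Because the defendant's active military service ran from 26 October 2002 to 31 January 2003, the deadline is extended by 97 days to 8 September 2004.
Because the pending criminal prosecution ran from 8 March 2004 to 25 June 2004, the deadline is extended by 109 days to 26 December 2004.
Because the automatic bankruptcy stay ran from 12 August 2004 to 17 July 2005, the deadline is extended by 339 days to 30 November 2005.
Filing on 18 August 2005 beat the 30 November 2005 deadline — the action is timely.

TIMELY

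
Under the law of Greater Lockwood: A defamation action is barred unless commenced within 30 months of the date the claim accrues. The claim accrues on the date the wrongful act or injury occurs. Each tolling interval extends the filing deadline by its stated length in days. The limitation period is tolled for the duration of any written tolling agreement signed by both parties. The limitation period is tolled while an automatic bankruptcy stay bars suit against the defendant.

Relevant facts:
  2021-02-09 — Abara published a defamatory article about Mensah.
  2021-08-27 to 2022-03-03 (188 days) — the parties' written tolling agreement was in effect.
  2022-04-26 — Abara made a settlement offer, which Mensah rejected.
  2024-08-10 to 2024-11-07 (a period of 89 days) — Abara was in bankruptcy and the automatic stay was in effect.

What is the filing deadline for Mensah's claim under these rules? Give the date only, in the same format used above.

2024-02-13

The claim accrued on 2021-02-09, the date of the act.
Adding the 30 months base period to 2021-02-09 gives a deadline of 2023-08-09, before any tolling.
The period was tolled for 188 days by the written tolling agreement (2021-08-27 to 2022-03-03), pushing the deadline to 2024-02-13.
By the time the automatic bankruptcy stay began on 2024-08-10, the limitation period had already expired on 2024-02-13; that interval cannot revive it.
The other events in the timeline have no effect on the limitation period under the stated rules.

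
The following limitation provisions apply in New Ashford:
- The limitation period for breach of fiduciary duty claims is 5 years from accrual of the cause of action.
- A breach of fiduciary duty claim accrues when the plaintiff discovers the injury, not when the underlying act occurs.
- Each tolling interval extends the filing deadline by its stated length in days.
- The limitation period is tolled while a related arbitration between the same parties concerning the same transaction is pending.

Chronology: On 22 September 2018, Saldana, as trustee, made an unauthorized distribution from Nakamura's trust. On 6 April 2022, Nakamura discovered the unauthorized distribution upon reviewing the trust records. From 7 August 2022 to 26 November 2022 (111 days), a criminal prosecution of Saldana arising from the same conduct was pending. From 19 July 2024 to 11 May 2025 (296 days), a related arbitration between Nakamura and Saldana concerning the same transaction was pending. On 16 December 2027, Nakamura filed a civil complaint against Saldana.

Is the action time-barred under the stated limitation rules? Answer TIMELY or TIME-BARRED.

TIMELY

Under the discovery rule, the claim accrued on 6 April 2022, when Nakamura discovered the injury — not on the 22 September 2018 date of the underlying act.
Adding the 5 years base period to 6 April 2022 gives a deadline of 6 April 2027, before any tolling.
The pending related arbitration from 19 July 2024 to 11 May 2025 tolled the period for 296 days, extending the deadline to 27 January 2028.
The pending criminal prosecution from 7 August 2022 to 26 November 2022 does not toll the period, because no stated rule makes a criminal prosecution a tolling event.
The 16 December 2027 filing precedes the 27 January 2028 deadline; the claim is timely.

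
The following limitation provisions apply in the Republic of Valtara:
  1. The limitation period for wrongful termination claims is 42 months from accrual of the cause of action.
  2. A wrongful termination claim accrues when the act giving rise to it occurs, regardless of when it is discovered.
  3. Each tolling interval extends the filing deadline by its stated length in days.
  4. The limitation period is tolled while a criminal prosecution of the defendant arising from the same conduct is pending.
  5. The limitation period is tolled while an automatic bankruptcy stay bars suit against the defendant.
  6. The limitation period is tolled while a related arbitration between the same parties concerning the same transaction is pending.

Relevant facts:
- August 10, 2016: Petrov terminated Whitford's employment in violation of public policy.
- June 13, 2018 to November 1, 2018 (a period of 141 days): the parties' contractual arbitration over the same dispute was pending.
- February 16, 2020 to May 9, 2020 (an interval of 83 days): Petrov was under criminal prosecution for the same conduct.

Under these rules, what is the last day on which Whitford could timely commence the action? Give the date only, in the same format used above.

The claim accrued on August 10, 2016, when the wrongful act occurred.
The untolled deadline — 42 months after August 10, 2016 — is February 10, 2020.
The pending related arbitration from June 13, 2018 to November 1, 2018 tolled the period for 141 days, extending the deadline to June 30, 2020.
The period was tolled for 83 days by the pending criminal prosecution (February 16, 2020 to May 9, 2020), pushing the deadline to September 21, 2020.

September 21, 2020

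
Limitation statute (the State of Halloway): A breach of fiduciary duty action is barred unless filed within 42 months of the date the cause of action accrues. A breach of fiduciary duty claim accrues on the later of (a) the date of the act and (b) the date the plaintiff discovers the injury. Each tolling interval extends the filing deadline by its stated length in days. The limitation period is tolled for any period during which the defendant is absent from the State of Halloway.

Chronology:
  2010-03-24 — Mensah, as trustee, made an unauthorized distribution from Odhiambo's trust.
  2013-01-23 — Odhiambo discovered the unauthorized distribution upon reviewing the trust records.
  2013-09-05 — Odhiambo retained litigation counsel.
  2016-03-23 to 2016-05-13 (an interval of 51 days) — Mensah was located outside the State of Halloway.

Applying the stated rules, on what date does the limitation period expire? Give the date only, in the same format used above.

Taking the later of the act (2010-03-24) and discovery (2013-01-23), the claim accrued on 2013-01-23.
Adding the 42 months base period to 2013-01-23 gives a deadline of 2016-07-23, before any tolling.
Because the defendant's absence from the jurisdiction ran from 2016-03-23 to 2016-05-13, the deadline is extended by 51 days to 2016-09-12.
None of the other events listed affects the running of the period under the stated rules.

2016-09-12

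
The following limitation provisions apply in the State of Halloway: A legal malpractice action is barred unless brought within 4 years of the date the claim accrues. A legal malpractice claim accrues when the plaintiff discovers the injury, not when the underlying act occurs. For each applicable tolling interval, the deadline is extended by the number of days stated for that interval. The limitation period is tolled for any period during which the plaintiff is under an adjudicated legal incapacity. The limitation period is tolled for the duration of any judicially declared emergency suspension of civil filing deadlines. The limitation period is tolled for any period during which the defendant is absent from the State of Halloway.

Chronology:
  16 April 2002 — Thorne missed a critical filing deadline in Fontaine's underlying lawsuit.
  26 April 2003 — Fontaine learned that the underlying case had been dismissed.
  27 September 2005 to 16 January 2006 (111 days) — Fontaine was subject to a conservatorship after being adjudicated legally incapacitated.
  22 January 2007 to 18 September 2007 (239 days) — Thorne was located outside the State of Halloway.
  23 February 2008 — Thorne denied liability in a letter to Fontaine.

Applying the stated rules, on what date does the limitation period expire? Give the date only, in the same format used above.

10 April 2008

The claim did not accrue until Fontaine discovered the injury on 26 April 2003; the 16 April 2002 act date does not start the clock under the stated rule.
Adding the 4 years base period to 26 April 2003 gives a deadline of 26 April 2007, before any tolling.
Because the plaintiff's legal incapacity ran from 27 September 2005 to 16 January 2006, the deadline is extended by 111 days to 15 August 2007.
The period was tolled for 239 days by the defendant's absence from the jurisdiction (22 January 2007 to 18 September 2007), pushing the deadline to 10 April 2008.
None of the other events listed affects the running of the period under the stated rules.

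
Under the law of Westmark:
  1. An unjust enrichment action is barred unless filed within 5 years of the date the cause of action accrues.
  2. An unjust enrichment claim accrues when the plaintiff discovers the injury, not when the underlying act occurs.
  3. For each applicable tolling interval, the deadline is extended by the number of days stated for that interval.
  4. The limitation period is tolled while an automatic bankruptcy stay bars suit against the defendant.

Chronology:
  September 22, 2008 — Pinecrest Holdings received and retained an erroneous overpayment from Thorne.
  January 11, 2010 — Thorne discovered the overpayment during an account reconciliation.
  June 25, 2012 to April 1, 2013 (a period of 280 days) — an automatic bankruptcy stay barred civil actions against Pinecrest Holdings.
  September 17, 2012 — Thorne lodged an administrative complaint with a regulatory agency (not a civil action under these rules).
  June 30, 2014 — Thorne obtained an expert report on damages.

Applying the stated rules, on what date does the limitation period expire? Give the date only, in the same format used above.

October 18, 2015

The claim did not accrue until Thorne discovered the injury on January 11, 2010; the September 22, 2008 act date does not start the clock under the stated rule.
The untolled deadline — 5 years after January 11, 2010 — is January 11, 2015.
The period was tolled for 280 days by the automatic bankruptcy stay (June 25, 2012 to April 1, 2013), pushing the deadline to October 18, 2015.
The other events in the timeline have no effect on the limitation period under the stated rules.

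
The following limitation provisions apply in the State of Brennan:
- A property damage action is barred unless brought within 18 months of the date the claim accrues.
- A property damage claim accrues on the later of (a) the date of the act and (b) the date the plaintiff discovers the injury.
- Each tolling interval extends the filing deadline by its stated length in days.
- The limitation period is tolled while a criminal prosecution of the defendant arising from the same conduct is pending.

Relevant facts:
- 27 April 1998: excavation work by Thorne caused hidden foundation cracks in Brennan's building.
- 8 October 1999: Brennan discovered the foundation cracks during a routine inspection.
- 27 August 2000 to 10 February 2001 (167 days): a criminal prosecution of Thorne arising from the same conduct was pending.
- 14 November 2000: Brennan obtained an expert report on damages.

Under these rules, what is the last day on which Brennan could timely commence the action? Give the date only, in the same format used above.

Because discovery on 8 October 1999 post-dates the 27 April 1998 act, accrual under the later-of rule falls on 8 October 1999.
18 months from 8 October 1999 is 8 April 2001.
The period was tolled for 167 days by the pending criminal prosecution (27 August 2000 to 10 February 2001), pushing the deadline to 22 September 2001.
None of the other events listed affects the running of the period under the stated rules.

22 September 2001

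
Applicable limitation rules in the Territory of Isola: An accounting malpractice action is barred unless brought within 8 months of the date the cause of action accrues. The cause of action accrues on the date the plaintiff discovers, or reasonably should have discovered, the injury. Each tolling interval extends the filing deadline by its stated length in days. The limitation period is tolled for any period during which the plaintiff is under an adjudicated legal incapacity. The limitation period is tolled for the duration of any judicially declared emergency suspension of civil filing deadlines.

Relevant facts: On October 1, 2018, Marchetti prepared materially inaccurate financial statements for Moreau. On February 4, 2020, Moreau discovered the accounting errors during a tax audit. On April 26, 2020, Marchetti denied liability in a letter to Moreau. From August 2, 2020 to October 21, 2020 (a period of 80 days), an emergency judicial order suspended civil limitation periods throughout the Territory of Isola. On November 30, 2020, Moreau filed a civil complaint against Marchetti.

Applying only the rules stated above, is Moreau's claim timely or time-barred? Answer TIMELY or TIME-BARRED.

TIMELY

The claim did not accrue until Moreau discovered the injury on February 4, 2020; the October 1, 2018 act date does not start the clock under the stated rule.
The untolled deadline — 8 months after February 4, 2020 — is October 4, 2020.
The period was tolled for 80 days by the emergency suspension of filing deadlines (August 2, 2020 to October 21, 2020), pushing the deadline to December 23, 2020.
Nothing else in the chronology tolls or restarts the period.
Filing on November 30, 2020 beat the December 23, 2020 deadline — the action is timely.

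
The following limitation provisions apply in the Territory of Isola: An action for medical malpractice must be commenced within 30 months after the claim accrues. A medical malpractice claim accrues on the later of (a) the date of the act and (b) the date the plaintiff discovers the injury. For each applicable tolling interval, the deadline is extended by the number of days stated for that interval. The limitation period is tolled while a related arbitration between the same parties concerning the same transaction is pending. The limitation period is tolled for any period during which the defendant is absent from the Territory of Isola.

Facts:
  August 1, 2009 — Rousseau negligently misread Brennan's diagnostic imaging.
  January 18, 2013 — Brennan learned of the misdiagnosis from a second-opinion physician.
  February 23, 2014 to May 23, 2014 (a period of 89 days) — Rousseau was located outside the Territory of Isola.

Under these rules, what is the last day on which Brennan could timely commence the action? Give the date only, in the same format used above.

October 15, 2015

The claim accrued on January 18, 2013 — the later of the August 1, 2009 act and the January 18, 2013 discovery.
Adding the 30 months base period to January 18, 2013 gives a deadline of July 18, 2015, before any tolling.
The defendant's absence from the jurisdiction from February 23, 2014 to May 23, 2014 tolled the period for 89 days, extending the deadline to October 15, 2015.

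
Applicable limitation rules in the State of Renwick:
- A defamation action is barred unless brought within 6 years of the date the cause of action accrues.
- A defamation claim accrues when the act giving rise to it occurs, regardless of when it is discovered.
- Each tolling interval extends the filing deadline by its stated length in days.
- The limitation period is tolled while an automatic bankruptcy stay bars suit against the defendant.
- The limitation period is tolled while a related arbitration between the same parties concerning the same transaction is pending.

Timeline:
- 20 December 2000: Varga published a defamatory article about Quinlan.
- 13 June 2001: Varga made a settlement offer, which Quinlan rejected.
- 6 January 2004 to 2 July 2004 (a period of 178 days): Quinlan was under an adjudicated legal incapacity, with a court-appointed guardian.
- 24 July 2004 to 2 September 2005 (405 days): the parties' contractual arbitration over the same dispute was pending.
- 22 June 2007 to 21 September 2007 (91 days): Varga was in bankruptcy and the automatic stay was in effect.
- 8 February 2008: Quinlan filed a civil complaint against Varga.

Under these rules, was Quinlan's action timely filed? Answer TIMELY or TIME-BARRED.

TIMELY

The cause of action accrued on 20 December 2000, the date of the act.
6 years from 20 December 2000 is 20 December 2006.
The pending related arbitration from 24 July 2004 to 2 September 2005 tolled the period for 405 days, extending the deadline to 29 January 2008.
The period was tolled for 91 days by the automatic bankruptcy stay (22 June 2007 to 21 September 2007), pushing the deadline to 29 April 2008.
No stated provision tolls the period for the plaintiff's incapacity, so the interval from 6 January 2004 to 2 July 2004 has no effect on the deadline.
None of the other events listed affects the running of the period under the stated rules.
Filing on 8 February 2008 beat the 29 April 2008 deadline — the action is timely.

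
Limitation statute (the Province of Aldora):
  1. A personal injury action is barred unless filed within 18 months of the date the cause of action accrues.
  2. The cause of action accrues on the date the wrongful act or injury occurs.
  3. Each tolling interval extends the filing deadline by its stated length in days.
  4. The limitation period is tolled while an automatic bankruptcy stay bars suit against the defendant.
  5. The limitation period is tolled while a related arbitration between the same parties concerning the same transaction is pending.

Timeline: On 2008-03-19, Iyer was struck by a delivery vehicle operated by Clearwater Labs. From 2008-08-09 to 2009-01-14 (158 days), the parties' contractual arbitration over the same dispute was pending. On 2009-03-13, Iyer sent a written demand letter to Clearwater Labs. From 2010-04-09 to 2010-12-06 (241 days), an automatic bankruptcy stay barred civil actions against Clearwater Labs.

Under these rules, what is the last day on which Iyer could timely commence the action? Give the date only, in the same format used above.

2010-02-24

The limitation period began to run on 2008-03-19.
18 months from 2008-03-19 is 2009-09-19.
The period was tolled for 158 days by the pending related arbitration (2008-08-09 to 2009-01-14), pushing the deadline to 2010-02-24.
The automatic bankruptcy stay starting 2010-04-09 came too late — the period had run on 2010-02-24 — and so does not extend the deadline.
The other events in the timeline have no effect on the limitation period under the stated rules.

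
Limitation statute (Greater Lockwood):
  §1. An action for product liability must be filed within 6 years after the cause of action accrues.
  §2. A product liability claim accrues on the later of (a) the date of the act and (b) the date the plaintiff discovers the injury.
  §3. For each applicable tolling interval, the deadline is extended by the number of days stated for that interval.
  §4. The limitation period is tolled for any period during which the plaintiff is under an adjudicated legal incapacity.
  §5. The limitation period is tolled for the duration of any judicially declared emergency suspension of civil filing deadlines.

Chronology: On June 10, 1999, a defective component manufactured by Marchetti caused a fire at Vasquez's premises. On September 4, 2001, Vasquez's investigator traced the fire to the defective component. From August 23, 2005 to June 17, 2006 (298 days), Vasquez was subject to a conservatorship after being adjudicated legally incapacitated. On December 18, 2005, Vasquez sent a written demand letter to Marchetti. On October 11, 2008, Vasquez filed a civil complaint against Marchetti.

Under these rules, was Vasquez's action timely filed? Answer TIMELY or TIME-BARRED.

TIME-BARRED

Because discovery on September 4, 2001 post-dates the June 10, 1999 act, accrual under the later-of rule falls on September 4, 2001.
Adding the 6 years base period to September 4, 2001 gives a deadline of September 4, 2007, before any tolling.
Because the plaintiff's legal incapacity ran from August 23, 2005 to June 17, 2006, the deadline is extended by 298 days to June 28, 2008.
The other events in the timeline have no effect on the limitation period under the stated rules.
The October 11, 2008 filing falls after the June 28, 2008 deadline; the claim is time-barred.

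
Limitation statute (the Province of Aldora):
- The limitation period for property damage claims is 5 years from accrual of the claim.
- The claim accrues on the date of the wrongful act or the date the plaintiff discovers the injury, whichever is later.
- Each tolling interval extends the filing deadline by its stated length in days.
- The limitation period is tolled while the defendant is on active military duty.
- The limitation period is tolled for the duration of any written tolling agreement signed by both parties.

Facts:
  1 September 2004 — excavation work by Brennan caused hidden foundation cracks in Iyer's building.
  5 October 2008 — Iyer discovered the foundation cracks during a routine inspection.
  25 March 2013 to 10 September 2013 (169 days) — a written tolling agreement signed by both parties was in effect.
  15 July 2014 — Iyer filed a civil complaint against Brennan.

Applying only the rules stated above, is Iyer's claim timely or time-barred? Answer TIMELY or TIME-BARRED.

TIME-BARRED

Taking the later of the act (1 September 2004) and discovery (5 October 2008), the claim accrued on 5 October 2008.
The untolled deadline — 5 years after 5 October 2008 — is 5 October 2013.
The written tolling agreement from 25 March 2013 to 10 September 2013 tolled the period for 169 days, extending the deadline to 23 March 2014.
Filing on 15 July 2014 missed the 23 March 2014 deadline — the action is time-barred.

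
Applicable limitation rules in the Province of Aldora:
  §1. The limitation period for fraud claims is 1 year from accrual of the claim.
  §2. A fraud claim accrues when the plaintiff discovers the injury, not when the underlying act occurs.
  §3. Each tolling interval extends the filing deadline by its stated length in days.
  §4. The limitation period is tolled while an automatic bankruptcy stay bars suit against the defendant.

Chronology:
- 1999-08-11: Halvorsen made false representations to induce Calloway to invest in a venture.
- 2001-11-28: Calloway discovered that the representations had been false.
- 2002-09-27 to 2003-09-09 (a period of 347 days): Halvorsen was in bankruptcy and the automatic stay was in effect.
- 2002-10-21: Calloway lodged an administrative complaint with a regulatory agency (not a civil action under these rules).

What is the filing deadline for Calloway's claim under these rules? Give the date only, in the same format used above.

2003-11-10

Accrual is tied to discovery, so the period began on 2001-11-28 rather than on 1999-08-11 when the act occurred.
The untolled deadline — 1 year after 2001-11-28 — is 2002-11-28.
The automatic bankruptcy stay from 2002-09-27 to 2003-09-09 tolled the period for 347 days, extending the deadline to 2003-11-10.
Nothing else in the chronology tolls or restarts the period.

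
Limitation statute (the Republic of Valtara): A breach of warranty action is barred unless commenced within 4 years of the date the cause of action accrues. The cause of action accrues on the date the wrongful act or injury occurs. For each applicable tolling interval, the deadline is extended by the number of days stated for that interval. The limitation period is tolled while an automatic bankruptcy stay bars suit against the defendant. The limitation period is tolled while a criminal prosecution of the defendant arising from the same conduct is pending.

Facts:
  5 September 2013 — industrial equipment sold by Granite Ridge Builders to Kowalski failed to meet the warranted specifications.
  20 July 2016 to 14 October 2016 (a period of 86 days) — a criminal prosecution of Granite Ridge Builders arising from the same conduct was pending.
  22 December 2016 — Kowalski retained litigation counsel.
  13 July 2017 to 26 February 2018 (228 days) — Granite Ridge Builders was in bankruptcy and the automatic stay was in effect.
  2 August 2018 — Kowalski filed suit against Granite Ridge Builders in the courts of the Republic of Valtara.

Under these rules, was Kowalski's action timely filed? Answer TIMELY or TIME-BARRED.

The limitation period began to run on 5 September 2013.
Adding the 4 years base period to 5 September 2013 gives a deadline of 5 September 2017, before any tolling.
Because the pending criminal prosecution ran from 20 July 2016 to 14 October 2016, the deadline is extended by 86 days to 30 November 2017.
The period was tolled for 228 days by the automatic bankruptcy stay (13 July 2017 to 26 February 2018), pushing the deadline to 16 July 2018.
Nothing else in the chronology tolls or restarts the period.
The 2 August 2018 filing falls after the 16 July 2018 deadline; the claim is time-barred.

TIME-BARRED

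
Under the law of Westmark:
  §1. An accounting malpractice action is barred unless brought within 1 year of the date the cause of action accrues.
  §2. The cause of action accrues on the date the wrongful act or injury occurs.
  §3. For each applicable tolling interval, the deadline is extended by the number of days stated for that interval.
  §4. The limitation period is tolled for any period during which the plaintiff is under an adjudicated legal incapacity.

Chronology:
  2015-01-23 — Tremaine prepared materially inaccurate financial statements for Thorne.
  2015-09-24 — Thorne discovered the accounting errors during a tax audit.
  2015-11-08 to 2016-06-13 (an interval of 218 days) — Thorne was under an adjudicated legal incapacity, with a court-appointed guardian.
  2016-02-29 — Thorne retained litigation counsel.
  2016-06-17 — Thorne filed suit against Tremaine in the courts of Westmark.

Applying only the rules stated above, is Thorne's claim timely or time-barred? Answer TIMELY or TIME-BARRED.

Accrual is governed by the date of the act, so the period began to run on 2015-01-23; the later discovery on 2015-09-24 is irrelevant under the stated rule.
Adding the 1 year base period to 2015-01-23 gives a deadline of 2016-01-23, before any tolling.
Because the plaintiff's legal incapacity ran from 2015-11-08 to 2016-06-13, the deadline is extended by 218 days to 2016-08-28.
The other events in the timeline have no effect on the limitation period under the stated rules.
Filing on 2016-06-17 beat the 2016-08-28 deadline — the action is timely.

TIMELY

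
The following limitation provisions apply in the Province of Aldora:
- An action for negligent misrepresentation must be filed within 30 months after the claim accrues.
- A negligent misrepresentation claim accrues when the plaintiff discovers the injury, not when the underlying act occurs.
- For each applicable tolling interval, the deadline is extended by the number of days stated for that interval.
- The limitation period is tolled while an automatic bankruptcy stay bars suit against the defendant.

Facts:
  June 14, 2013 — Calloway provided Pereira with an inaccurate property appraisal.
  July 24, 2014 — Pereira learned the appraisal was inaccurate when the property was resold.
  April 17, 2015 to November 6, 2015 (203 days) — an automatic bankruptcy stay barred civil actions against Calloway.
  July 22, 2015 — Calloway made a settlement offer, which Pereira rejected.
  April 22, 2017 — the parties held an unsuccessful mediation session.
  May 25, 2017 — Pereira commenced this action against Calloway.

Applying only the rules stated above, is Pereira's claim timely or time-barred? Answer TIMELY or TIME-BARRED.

TIMELY

Accrual is tied to discovery, so the period began on July 24, 2014 rather than on June 14, 2013 when the act occurred.
30 months from July 24, 2014 is January 24, 2017.
Because the automatic bankruptcy stay ran from April 17, 2015 to November 6, 2015, the deadline is extended by 203 days to August 15, 2017.
The other events in the timeline have no effect on the limitation period under the stated rules.
Pereira filed on May 25, 2017, before the August 15, 2017 deadline, so the action is timely.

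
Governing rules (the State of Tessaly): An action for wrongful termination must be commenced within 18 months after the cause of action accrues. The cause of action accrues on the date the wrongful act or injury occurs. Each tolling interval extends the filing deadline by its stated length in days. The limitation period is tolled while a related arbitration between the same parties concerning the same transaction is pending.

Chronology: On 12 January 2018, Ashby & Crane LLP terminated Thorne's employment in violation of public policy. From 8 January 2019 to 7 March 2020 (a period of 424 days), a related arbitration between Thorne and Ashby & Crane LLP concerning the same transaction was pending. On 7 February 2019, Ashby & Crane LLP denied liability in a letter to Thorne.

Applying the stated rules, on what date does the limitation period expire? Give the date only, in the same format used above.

The limitation period began to run on 12 January 2018.
The untolled deadline — 18 months after 12 January 2018 — is 12 July 2019.
The pending related arbitration from 8 January 2019 to 7 March 2020 tolled the period for 424 days, extending the deadline to 8 September 2020.
None of the other events listed affects the running of the period under the stated rules.

8 September 2020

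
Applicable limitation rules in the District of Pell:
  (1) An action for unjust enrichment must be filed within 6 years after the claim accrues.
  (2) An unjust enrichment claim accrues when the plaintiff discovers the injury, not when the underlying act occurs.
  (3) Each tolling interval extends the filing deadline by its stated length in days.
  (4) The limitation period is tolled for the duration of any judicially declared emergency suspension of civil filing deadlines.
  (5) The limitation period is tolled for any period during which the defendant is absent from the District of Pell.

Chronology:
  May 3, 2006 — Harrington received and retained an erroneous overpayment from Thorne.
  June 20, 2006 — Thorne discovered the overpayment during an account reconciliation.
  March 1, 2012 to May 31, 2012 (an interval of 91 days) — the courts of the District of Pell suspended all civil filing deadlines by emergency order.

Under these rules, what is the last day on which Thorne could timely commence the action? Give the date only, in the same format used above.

September 19, 2012

The claim did not accrue until Thorne discovered the injury on June 20, 2006; the May 3, 2006 act date does not start the clock under the stated rule.
6 years from June 20, 2006 is June 20, 2012.
The period was tolled for 91 days by the emergency suspension of filing deadlines (March 1, 2012 to May 31, 2012), pushing the deadline to September 19, 2012.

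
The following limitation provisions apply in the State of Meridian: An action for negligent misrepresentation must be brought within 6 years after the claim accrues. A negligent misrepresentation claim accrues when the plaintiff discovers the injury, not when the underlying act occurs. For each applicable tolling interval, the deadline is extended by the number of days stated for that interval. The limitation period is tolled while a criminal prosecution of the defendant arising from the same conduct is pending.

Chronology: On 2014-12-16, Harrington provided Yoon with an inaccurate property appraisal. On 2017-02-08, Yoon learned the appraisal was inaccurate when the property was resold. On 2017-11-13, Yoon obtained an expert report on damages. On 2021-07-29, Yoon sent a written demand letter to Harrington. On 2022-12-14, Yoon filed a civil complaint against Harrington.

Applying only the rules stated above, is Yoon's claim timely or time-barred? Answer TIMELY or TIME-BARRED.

TIMELY

Under the discovery rule, the claim accrued on 2017-02-08, when Yoon discovered the injury — not on the 2014-12-16 date of the underlying act.
Adding the 6 years base period to 2017-02-08 gives a deadline of 2023-02-08, before any tolling.
The other events in the timeline have no effect on the limitation period under the stated rules.
Yoon filed on 2022-12-14, before the 2023-02-08 deadline, so the action is timely.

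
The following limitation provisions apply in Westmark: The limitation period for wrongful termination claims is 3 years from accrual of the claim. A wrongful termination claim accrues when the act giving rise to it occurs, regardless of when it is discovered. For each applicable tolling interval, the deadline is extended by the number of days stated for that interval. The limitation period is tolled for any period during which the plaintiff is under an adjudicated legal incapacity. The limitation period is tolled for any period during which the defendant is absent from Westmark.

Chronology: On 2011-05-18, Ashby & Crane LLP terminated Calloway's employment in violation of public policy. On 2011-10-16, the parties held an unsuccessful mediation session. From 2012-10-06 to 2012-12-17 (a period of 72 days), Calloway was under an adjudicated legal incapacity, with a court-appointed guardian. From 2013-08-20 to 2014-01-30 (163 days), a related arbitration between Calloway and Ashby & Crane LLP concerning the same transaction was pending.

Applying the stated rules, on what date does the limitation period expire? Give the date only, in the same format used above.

The claim accrued on 2011-05-18, the date of the act.
Adding the 3 years base period to 2011-05-18 gives a deadline of 2014-05-18, before any tolling.
Because the plaintiff's legal incapacity ran from 2012-10-06 to 2012-12-17, the deadline is extended by 72 days to 2014-07-29.
No stated provision tolls the period for a pending arbitration, so the interval from 2013-08-20 to 2014-01-30 has no effect on the deadline.
Nothing else in the chronology tolls or restarts the period.

2014-07-29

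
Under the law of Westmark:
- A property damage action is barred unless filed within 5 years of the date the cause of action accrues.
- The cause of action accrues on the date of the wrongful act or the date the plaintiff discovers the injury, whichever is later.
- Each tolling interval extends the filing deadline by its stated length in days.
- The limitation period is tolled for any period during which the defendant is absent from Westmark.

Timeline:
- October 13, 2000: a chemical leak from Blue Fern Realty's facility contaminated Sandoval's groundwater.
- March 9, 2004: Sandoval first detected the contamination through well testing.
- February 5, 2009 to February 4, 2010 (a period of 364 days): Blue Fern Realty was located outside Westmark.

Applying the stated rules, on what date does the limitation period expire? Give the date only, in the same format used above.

Because discovery on March 9, 2004 post-dates the October 13, 2000 act, accrual under the later-of rule falls on March 9, 2004.
5 years from March 9, 2004 is March 9, 2009.
The defendant's absence from the jurisdiction from February 5, 2009 to February 4, 2010 tolled the period for 364 days, extending the deadline to March 8, 2010.

March 8, 2010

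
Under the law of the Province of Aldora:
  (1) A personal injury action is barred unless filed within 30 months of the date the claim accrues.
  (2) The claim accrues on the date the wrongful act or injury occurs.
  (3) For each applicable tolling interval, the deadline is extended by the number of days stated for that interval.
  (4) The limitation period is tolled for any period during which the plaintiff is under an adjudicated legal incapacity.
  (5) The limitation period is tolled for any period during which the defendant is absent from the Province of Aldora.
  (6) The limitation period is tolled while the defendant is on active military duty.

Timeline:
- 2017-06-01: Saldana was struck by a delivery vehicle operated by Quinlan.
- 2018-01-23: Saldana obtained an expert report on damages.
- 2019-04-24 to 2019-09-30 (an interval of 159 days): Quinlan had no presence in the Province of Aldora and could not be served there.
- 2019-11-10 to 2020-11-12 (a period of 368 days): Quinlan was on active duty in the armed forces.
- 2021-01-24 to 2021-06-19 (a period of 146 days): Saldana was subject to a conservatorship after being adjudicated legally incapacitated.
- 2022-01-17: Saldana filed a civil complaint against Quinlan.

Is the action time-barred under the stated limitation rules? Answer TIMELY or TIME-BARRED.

The claim accrued on 2017-06-01, the date of the act.
Adding the 30 months base period to 2017-06-01 gives a deadline of 2019-12-01, before any tolling.
The defendant's absence from the jurisdiction from 2019-04-24 to 2019-09-30 tolled the period for 159 days, extending the deadline to 2020-05-08.
Because the defendant's active military service ran from 2019-11-10 to 2020-11-12, the deadline is extended by 368 days to 2021-05-11.
Because the plaintiff's legal incapacity ran from 2021-01-24 to 2021-06-19, the deadline is extended by 146 days to 2021-10-04.
Nothing else in the chronology tolls or restarts the period.
The 2022-01-17 filing falls after the 2021-10-04 deadline; the claim is time-barred.

TIME-BARRED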